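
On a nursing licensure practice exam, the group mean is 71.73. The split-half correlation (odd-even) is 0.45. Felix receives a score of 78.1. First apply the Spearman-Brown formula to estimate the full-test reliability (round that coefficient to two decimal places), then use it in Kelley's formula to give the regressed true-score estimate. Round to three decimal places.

75.679

Spearman-Brown: ρ = 2r/(1 + r) = 2(0.45)/(1 + 0.45) = 0.900/1.45 = 0.6207 → 0.62
Kelley's formula gives T̂ = 0.62·78.1 + 0.38·71.73 = 48.422 + 27.2574 = 75.6794.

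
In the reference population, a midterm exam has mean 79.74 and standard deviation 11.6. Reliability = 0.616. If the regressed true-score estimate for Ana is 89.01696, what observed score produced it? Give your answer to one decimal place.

94.8

T̂ = ρX + (1 − ρ)μ  ⇒  X = (T̂ − (1 − ρ)μ) / ρ
X = (89.01696 − 0.384 × 79.74) / 0.616 = (89.01696 − 30.62016) / 0.616 = 58.39680 / 0.616 = 94.800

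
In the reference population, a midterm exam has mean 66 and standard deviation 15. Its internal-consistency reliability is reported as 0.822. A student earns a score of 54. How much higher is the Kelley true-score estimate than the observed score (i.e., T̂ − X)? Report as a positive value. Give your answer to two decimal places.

Regress the observed score toward the mean by the unreliability: T̂ = 0.822·54 + 0.178·66 = 44.388 + 11.748 = 56.1360.
T̂ − X = 56.136 − 54 = 2.136 → 2.14

2.14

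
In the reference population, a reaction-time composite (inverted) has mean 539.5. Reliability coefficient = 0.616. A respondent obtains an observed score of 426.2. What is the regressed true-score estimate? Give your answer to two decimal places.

469.71

Weight the observed score by reliability and the mean by (1 − reliability): T̂ = 0.616·426.2 + 0.384·539.5 = 262.5392 + 207.1680 = 469.707.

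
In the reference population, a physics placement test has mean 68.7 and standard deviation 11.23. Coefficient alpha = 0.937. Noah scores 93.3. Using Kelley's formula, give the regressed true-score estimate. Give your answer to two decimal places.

91.75

T̂ = ρX + (1 − ρ)μ
  = 0.937 × 93.3 + 0.063 × 68.7
  = 87.4221 + 4.3281
  = 91.750
  ≈ 91.75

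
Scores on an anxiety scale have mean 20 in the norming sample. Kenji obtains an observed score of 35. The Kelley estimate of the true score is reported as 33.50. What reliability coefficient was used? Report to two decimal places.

0.90

T̂ = ρX + (1 − ρ)μ  ⇒  T̂ − μ = ρ(X − μ)
ρ = (T̂ − μ)/(X − μ) = (33.50 − 20) / (35 − 20) = 13.50 / 15.0 = 0.9000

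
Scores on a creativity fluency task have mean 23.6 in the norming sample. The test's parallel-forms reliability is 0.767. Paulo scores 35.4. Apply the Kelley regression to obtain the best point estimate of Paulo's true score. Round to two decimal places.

T̂ = ρX + (1 − ρ)μ
  = 0.767 × 35.4 + 0.233 × 23.6
  = 27.1518 + 5.4988
  = 32.651
  ≈ 32.65

32.65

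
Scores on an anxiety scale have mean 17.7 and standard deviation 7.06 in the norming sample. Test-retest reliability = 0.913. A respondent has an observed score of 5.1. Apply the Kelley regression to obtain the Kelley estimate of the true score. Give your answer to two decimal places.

6.20

T̂ = ρX + (1 − ρ)μ
  = 0.913 × 5.1 + 0.087 × 17.7
  = 4.6563 + 1.5399
  = 6.196
  ≈ 6.20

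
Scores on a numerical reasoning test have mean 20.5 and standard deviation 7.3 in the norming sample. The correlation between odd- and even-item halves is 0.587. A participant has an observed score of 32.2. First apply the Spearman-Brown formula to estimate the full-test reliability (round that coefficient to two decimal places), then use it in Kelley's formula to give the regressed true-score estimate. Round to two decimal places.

Spearman-Brown: ρ = 2r/(1 + r) = 2(0.587)/(1 + 0.587) = 1.1740/1.587 = 0.7398 → 0.74
T̂ = 0.74(32.2) + 0.26(20.5) = 23.828 + 5.330 = 29.158 → 29.16

29.16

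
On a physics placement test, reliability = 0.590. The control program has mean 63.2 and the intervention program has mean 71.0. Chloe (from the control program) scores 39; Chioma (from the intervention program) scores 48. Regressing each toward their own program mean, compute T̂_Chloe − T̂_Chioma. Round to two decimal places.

-8.51

T̂_Chloe = 0.590(39) + 0.410(63.2) = 48.9220
T̂_Chioma = 0.590(48) + 0.410(71.0) = 57.4300
Difference = 48.9220 − 57.4300 = -8.5080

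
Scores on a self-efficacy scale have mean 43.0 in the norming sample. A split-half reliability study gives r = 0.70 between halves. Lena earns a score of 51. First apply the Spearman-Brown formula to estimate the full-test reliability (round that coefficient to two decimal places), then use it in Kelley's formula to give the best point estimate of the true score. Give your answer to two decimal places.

Spearman-Brown: ρ = 2r/(1 + r) = 2(0.70)/(1 + 0.70) = 1.400/1.70 = 0.8235 → 0.82
T̂ = 0.82(51) + 0.18(43.0) = 41.82 + 7.740 = 49.560 → 49.56

49.56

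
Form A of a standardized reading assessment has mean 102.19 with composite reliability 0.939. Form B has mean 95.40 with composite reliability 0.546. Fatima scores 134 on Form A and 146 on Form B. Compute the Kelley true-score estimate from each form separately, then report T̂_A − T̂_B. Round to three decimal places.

9.032

T̂_A = 0.939(134) + 0.061(102.19) = 132.05959
T̂_B = 0.546(146) + 0.454(95.40) = 123.02760
T̂_A − T̂_B = 9.03199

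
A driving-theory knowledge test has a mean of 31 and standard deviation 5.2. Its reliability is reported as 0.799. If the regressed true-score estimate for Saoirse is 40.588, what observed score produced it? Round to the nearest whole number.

T̂ = ρX + (1 − ρ)μ  ⇒  X = (T̂ − (1 − ρ)μ) / ρ
X = (40.588 − 0.201 × 31) / 0.799 = (40.588 − 6.231) / 0.799 = 34.357 / 0.799 = 43.00

43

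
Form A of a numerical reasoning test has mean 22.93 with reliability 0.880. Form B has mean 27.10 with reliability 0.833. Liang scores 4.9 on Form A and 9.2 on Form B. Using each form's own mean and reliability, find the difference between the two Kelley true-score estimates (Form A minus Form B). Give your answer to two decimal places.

-5.13

T̂_A = 0.880(4.9) + 0.120(22.93) = 7.0636
T̂_B = 0.833(9.2) + 0.167(27.10) = 12.1893
T̂_A − T̂_B = -5.1257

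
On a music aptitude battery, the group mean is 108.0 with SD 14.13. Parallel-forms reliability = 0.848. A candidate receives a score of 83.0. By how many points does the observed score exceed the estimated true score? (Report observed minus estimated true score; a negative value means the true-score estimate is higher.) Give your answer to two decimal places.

Weight the observed score by reliability and the mean by (1 − reliability): T̂ = 0.848·83.0 + 0.152·108.0 = 70.3840 + 16.4160 = 86.8000.
X − T̂ = 83.0 − 86.800 = -3.800 → -3.80

-3.80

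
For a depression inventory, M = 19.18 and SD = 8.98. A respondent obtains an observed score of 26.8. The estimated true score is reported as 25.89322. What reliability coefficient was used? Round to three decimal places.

T̂ = ρX + (1 − ρ)μ  ⇒  T̂ − μ = ρ(X − μ)
ρ = (T̂ − μ)/(X − μ) = (25.89322 − 19.18) / (26.8 − 19.18) = 6.71322 / 7.62 = 0.88100

0.881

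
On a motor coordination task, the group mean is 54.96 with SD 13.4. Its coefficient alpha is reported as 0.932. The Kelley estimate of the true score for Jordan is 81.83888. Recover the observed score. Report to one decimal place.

T̂ = ρX + (1 − ρ)μ  ⇒  X = (T̂ − (1 − ρ)μ) / ρ
X = (81.83888 − 0.068 × 54.96) / 0.932 = (81.83888 − 3.73728) / 0.932 = 78.10160 / 0.932 = 83.800

83.8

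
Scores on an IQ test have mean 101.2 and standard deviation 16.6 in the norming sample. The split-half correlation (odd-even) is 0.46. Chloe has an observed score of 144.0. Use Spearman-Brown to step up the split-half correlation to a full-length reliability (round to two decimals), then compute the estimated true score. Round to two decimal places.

128.16

Spearman-Brown: ρ = 2r/(1 + r) = 2(0.46)/(1 + 0.46) = 0.920/1.46 = 0.6301 → 0.63
T̂ = 0.63(144.0) + 0.37(101.2) = 90.720 + 37.444 = 128.164 → 128.16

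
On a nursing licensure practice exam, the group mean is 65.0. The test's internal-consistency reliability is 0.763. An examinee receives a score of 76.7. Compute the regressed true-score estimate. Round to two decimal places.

73.93

T̂ = 0.763(76.7) + 0.237(65.0) = 58.5221 + 15.4050 = 73.927 → 73.93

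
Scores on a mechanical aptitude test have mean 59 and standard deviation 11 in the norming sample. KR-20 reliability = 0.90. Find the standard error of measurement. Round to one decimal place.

3.5

SEM = SD · √(1 − ρ) = 11 × √0.10 = 11 × 0.3162 = 3.479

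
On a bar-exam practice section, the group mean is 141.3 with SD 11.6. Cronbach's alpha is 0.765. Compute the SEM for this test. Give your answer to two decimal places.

5.62

SEM = SD · √(1 − ρ) = 11.6 × √0.235 = 11.6 × 0.4848 = 5.623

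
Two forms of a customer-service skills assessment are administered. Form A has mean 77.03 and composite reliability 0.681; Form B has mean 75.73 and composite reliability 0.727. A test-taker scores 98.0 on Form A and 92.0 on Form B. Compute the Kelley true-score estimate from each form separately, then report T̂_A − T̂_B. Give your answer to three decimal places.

3.752

T̂_A = 0.681(98.0) + 0.319(77.03) = 91.31057
T̂_B = 0.727(92.0) + 0.273(75.73) = 87.55829
T̂_A − T̂_B = 3.75228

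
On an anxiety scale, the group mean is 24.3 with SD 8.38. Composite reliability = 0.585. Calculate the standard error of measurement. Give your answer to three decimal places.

SEM = SD · √(1 − ρ) = 8.38 × √0.415 = 8.38 × 0.6442 = 5.3984

5.398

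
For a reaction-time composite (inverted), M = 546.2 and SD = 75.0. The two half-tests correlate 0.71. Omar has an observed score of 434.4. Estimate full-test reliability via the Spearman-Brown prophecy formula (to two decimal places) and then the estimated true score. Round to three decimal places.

453.406

Spearman-Brown: ρ = 2r/(1 + r) = 2(0.71)/(1 + 0.71) = 1.420/1.71 = 0.8304 → 0.83
T̂ = ρX + (1 − ρ)μ
  = 0.83 × 434.4 + 0.17 × 546.2
  = 360.552 + 92.854
  = 453.4060
  ≈ 453.406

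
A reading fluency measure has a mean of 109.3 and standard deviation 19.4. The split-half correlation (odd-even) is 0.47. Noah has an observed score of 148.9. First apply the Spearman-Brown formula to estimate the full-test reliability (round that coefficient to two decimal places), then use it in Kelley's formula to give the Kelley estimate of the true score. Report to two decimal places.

Spearman-Brown: ρ = 2r/(1 + r) = 2(0.47)/(1 + 0.47) = 0.940/1.47 = 0.6395 → 0.64
T̂ = 0.64(148.9) + 0.36(109.3) = 95.296 + 39.348 = 134.644 → 134.64

134.64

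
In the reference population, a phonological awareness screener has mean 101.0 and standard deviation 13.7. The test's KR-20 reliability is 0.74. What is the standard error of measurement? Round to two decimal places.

6.99

SEM = SD · √(1 − ρ) = 13.7 × √0.26 = 13.7 × 0.5099 = 6.986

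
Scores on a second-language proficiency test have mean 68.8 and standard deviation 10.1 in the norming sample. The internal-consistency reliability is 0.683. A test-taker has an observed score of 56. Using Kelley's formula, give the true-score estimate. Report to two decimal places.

60.06

T̂ = 0.683(56) + 0.317(68.8) = 38.248 + 21.8096 = 60.058 → 60.06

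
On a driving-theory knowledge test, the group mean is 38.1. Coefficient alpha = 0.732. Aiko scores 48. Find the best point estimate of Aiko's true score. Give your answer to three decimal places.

45.347

Regress the observed score toward the mean by the unreliability: T̂ = 0.732·48 + 0.268·38.1 = 35.136 + 10.2108 = 45.3468.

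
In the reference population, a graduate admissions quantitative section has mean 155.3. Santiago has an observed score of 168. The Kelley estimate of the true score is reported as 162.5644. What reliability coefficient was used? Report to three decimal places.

0.572

T̂ = ρX + (1 − ρ)μ  ⇒  T̂ − μ = ρ(X − μ)
ρ = (T̂ − μ)/(X − μ) = (162.5644 − 155.3) / (168 − 155.3) = 7.2644 / 12.7 = 0.57200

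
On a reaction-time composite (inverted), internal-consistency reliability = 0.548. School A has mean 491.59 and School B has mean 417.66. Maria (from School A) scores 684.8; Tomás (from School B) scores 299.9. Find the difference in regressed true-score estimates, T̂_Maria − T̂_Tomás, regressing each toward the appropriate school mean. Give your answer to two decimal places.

244.34

T̂_Maria = 0.548(684.8) + 0.452(491.59) = 597.4691
T̂_Tomás = 0.548(299.9) + 0.452(417.66) = 353.1275
Difference = 597.4691 − 353.1275 = 244.3416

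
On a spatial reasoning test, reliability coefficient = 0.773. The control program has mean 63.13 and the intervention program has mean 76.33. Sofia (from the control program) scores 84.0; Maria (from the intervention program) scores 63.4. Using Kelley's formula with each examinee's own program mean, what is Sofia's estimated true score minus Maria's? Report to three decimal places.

T̂_Sofia = 0.773(84.0) + 0.227(63.13) = 79.26251
T̂_Maria = 0.773(63.4) + 0.227(76.33) = 66.33511
Difference = 79.26251 − 66.33511 = 12.92740

12.927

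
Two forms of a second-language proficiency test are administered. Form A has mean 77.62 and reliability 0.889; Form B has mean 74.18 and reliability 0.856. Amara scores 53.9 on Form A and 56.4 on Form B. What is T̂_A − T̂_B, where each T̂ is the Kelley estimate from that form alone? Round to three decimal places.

-2.427

T̂_A = 0.889(53.9) + 0.111(77.62) = 56.53292
T̂_B = 0.856(56.4) + 0.144(74.18) = 58.96032
T̂_A − T̂_B = -2.42740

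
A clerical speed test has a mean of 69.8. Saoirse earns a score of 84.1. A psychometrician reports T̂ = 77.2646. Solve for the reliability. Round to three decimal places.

0.522

T̂ = ρX + (1 − ρ)μ  ⇒  T̂ − μ = ρ(X − μ)
ρ = (T̂ − μ)/(X − μ) = (77.2646 − 69.8) / (84.1 − 69.8) = 7.4646 / 14.3 = 0.52200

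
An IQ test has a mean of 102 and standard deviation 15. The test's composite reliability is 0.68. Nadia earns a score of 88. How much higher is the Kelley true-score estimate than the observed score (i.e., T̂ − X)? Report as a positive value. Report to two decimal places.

Regress the observed score toward the mean by the unreliability: T̂ = 0.68·88 + 0.32·102 = 59.84 + 32.64 = 92.4800.
T̂ − X = 92.480 − 88 = 4.480 → 4.48

4.48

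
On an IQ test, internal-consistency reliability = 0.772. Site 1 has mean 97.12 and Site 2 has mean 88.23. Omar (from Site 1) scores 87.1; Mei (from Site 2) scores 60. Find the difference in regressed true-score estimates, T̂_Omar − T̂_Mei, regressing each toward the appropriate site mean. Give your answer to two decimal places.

T̂_Omar = 0.772(87.1) + 0.228(97.12) = 89.3846
T̂_Mei = 0.772(60) + 0.228(88.23) = 66.4364
Difference = 89.3846 − 66.4364 = 22.9481

22.95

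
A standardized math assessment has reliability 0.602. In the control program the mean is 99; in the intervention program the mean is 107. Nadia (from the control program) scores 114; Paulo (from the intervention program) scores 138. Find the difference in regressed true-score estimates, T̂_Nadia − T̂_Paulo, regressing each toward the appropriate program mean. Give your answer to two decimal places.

-17.63

T̂_Nadia = 0.602(114) + 0.398(99) = 108.0300
T̂_Paulo = 0.602(138) + 0.398(107) = 125.6620
Difference = 108.0300 − 125.6620 = -17.6320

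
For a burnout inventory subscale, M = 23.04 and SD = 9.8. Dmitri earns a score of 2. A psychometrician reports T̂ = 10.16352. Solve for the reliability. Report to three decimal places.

T̂ = ρX + (1 − ρ)μ  ⇒  T̂ − μ = ρ(X − μ)
ρ = (T̂ − μ)/(X − μ) = (10.16352 − 23.04) / (2 − 23.04) = -12.87648 / -21.04 = 0.61200

0.612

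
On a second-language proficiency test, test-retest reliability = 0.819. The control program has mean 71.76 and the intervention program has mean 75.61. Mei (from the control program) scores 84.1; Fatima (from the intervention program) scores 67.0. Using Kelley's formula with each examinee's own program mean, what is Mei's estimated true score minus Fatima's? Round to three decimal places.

13.308

T̂_Mei = 0.819(84.1) + 0.181(71.76) = 81.86646
T̂_Fatima = 0.819(67.0) + 0.181(75.61) = 68.55841
Difference = 81.86646 − 68.55841 = 13.30805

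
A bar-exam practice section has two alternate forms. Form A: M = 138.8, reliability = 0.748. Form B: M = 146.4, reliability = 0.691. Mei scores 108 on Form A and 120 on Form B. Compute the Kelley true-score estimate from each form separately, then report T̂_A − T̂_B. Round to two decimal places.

T̂_A = 0.748(108) + 0.252(138.8) = 115.7616
T̂_B = 0.691(120) + 0.309(146.4) = 128.1576
T̂_A − T̂_B = -12.3960

-12.40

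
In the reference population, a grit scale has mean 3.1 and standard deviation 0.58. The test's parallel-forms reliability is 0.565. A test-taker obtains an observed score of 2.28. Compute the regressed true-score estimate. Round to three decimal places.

Regress the observed score toward the mean by the unreliability: T̂ = 0.565·2.28 + 0.435·3.1 = 1.28820 + 1.3485 = 2.6367.

2.637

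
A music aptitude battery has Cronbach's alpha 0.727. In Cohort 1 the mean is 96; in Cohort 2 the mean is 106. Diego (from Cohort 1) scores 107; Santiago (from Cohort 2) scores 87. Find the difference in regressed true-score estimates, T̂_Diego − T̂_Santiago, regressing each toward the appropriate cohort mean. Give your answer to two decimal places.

11.81

T̂_Diego = 0.727(107) + 0.273(96) = 103.9970
T̂_Santiago = 0.727(87) + 0.273(106) = 92.1870
Difference = 103.9970 − 92.1870 = 11.8100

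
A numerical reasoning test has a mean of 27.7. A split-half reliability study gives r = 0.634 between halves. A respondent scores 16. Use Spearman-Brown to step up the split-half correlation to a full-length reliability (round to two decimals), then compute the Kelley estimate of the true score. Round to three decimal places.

18.574

Spearman-Brown: ρ = 2r/(1 + r) = 2(0.634)/(1 + 0.634) = 1.2680/1.634 = 0.7760 → 0.78
Kelley's formula gives T̂ = 0.78·16 + 0.22·27.7 = 12.48 + 6.094 = 18.5740.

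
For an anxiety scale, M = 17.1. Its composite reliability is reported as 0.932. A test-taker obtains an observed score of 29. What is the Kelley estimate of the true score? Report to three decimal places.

28.191

Regress the observed score toward the mean by the unreliability: T̂ = 0.932·29 + 0.068·17.1 = 27.028 + 1.1628 = 28.1908.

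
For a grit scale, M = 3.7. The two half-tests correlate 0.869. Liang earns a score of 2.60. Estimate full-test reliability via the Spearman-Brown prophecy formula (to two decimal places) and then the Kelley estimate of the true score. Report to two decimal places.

2.68

Spearman-Brown: ρ = 2r/(1 + r) = 2(0.869)/(1 + 0.869) = 1.7380/1.869 = 0.9299 → 0.93
Regress the observed score toward the mean by the unreliability: T̂ = 0.93·2.60 + 0.07·3.7 = 2.4180 + 0.259 = 2.677.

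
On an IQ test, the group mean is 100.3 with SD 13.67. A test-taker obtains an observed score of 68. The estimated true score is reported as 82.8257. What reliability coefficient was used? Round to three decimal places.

T̂ = ρX + (1 − ρ)μ  ⇒  T̂ − μ = ρ(X − μ)
ρ = (T̂ − μ)/(X − μ) = (82.8257 − 100.3) / (68 − 100.3) = -17.4743 / -32.3 = 0.54100

0.541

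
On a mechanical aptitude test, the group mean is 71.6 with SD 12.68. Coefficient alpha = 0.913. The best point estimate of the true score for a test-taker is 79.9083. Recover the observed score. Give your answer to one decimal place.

80.7

T̂ = ρX + (1 − ρ)μ  ⇒  X = (T̂ − (1 − ρ)μ) / ρ
X = (79.9083 − 0.087 × 71.6) / 0.913 = (79.9083 − 6.2292) / 0.913 = 73.6791 / 0.913 = 80.700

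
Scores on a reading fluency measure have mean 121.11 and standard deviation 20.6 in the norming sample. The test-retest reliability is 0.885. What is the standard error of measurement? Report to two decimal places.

6.99

SEM = SD · √(1 − ρ) = 20.6 × √0.115 = 20.6 × 0.3391 = 6.986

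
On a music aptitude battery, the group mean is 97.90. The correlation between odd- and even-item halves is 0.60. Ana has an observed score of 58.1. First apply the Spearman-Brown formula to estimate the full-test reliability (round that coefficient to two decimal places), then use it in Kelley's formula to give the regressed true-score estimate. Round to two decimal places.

Spearman-Brown: ρ = 2r/(1 + r) = 2(0.60)/(1 + 0.60) = 1.200/1.60 = 0.7500 → 0.75
Regress the observed score toward the mean by the unreliability: T̂ = 0.75·58.1 + 0.25·97.90 = 43.575 + 24.4750 = 68.050.

68.05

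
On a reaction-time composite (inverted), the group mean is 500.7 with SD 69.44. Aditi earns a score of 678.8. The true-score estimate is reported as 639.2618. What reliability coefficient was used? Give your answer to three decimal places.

T̂ = ρX + (1 − ρ)μ  ⇒  T̂ − μ = ρ(X − μ)
ρ = (T̂ − μ)/(X − μ) = (639.2618 − 500.7) / (678.8 − 500.7) = 138.5618 / 178.1 = 0.77800

0.778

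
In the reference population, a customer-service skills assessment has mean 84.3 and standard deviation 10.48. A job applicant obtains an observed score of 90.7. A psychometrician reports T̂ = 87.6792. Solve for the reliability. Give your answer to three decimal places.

0.528

T̂ = ρX + (1 − ρ)μ  ⇒  T̂ − μ = ρ(X − μ)
ρ = (T̂ − μ)/(X − μ) = (87.6792 − 84.3) / (90.7 − 84.3) = 3.3792 / 6.4 = 0.52800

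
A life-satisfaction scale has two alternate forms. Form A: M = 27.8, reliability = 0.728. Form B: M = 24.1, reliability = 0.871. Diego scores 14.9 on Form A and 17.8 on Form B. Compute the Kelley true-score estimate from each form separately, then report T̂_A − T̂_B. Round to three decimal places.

-0.204

T̂_A = 0.728(14.9) + 0.272(27.8) = 18.40880
T̂_B = 0.871(17.8) + 0.129(24.1) = 18.61270
T̂_A − T̂_B = -0.20390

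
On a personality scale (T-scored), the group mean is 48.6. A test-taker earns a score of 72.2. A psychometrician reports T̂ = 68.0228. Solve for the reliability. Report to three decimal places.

0.823

T̂ = ρX + (1 − ρ)μ  ⇒  T̂ − μ = ρ(X − μ)
ρ = (T̂ − μ)/(X − μ) = (68.0228 − 48.6) / (72.2 − 48.6) = 19.4228 / 23.6 = 0.82300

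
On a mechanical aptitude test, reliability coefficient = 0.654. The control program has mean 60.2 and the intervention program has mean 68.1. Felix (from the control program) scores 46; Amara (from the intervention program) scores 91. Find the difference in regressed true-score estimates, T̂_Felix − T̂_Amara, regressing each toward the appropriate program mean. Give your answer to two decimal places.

-32.16

T̂_Felix = 0.654(46) + 0.346(60.2) = 50.9132
T̂_Amara = 0.654(91) + 0.346(68.1) = 83.0766
Difference = 50.9132 − 83.0766 = -32.1634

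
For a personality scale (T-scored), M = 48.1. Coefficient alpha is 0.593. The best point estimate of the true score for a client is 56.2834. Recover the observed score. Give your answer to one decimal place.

61.9

T̂ = ρX + (1 − ρ)μ  ⇒  X = (T̂ − (1 − ρ)μ) / ρ
X = (56.2834 − 0.407 × 48.1) / 0.593 = (56.2834 − 19.5767) / 0.593 = 36.7067 / 0.593 = 61.900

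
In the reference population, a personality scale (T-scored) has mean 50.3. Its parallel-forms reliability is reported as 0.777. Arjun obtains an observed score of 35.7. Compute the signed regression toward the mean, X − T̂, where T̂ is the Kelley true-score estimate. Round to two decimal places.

Kelley's formula gives T̂ = 0.777·35.7 + 0.223·50.3 = 27.7389 + 11.2169 = 38.9558.
X − T̂ = 35.7 − 38.956 = -3.256 → -3.26

-3.26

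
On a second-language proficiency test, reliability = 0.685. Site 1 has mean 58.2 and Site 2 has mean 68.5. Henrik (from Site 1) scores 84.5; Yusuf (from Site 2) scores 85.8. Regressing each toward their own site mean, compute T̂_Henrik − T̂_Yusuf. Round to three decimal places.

T̂_Henrik = 0.685(84.5) + 0.315(58.2) = 76.21550
T̂_Yusuf = 0.685(85.8) + 0.315(68.5) = 80.35050
Difference = 76.21550 − 80.35050 = -4.13500

-4.135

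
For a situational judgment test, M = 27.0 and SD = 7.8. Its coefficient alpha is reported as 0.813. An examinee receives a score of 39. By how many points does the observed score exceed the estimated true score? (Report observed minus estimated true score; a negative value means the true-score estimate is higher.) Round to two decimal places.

2.24

Regress the observed score toward the mean by the unreliability: T̂ = 0.813·39 + 0.187·27.0 = 31.707 + 5.0490 = 36.7560.
X − T̂ = 39 − 36.756 = 2.244 → 2.24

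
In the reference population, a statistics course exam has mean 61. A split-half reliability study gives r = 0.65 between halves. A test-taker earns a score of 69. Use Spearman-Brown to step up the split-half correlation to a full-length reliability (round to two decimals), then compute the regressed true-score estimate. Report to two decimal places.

67.32

Spearman-Brown: ρ = 2r/(1 + r) = 2(0.65)/(1 + 0.65) = 1.300/1.65 = 0.7879 → 0.79
T̂ = ρX + (1 − ρ)μ
  = 0.79 × 69 + 0.21 × 61
  = 54.51 + 12.81
  = 67.320
  ≈ 67.32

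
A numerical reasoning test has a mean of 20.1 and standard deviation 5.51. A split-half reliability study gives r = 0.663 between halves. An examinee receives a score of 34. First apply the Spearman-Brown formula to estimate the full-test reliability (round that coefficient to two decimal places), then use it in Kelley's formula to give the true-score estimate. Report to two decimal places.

31.22

Spearman-Brown: ρ = 2r/(1 + r) = 2(0.663)/(1 + 0.663) = 1.3260/1.663 = 0.7974 → 0.80
T̂ = 0.80(34) + 0.20(20.1) = 27.20 + 4.020 = 31.220 → 31.22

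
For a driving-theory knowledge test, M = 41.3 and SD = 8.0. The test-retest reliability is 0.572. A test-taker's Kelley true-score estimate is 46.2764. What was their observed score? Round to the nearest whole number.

50

T̂ = ρX + (1 − ρ)μ  ⇒  X = (T̂ − (1 − ρ)μ) / ρ
X = (46.2764 − 0.428 × 41.3) / 0.572 = (46.2764 − 17.6764) / 0.572 = 28.6000 / 0.572 = 50.00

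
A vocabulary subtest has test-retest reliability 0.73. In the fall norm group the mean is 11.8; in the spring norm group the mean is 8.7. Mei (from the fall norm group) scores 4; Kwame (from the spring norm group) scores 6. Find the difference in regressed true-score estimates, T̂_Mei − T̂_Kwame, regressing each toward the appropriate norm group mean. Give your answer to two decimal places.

T̂_Mei = 0.73(4) + 0.27(11.8) = 6.1060
T̂_Kwame = 0.73(6) + 0.27(8.7) = 6.7290
Difference = 6.1060 − 6.7290 = -0.6230

-0.62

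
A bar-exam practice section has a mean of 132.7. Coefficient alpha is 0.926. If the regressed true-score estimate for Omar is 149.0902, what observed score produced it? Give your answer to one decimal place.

T̂ = ρX + (1 − ρ)μ  ⇒  X = (T̂ − (1 − ρ)μ) / ρ
X = (149.0902 − 0.074 × 132.7) / 0.926 = (149.0902 − 9.8198) / 0.926 = 139.2704 / 0.926 = 150.400

150.4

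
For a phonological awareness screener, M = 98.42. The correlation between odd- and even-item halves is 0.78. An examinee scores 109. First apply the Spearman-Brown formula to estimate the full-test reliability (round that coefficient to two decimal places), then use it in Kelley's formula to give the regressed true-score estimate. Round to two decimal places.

Spearman-Brown: ρ = 2r/(1 + r) = 2(0.78)/(1 + 0.78) = 1.560/1.78 = 0.8764 → 0.88
T̂ = 0.88(109) + 0.12(98.42) = 95.92 + 11.8104 = 107.730 → 107.73

107.73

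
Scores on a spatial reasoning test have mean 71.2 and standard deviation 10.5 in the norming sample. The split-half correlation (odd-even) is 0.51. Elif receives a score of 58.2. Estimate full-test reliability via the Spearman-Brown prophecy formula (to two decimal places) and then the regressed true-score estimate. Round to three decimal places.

62.360

Spearman-Brown: ρ = 2r/(1 + r) = 2(0.51)/(1 + 0.51) = 1.020/1.51 = 0.6755 → 0.68
Regress the observed score toward the mean by the unreliability: T̂ = 0.68·58.2 + 0.32·71.2 = 39.576 + 22.784 = 62.3600.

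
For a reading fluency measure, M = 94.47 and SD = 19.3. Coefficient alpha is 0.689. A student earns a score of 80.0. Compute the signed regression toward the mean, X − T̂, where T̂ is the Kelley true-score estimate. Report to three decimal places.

-4.500

Weight the observed score by reliability and the mean by (1 − reliability): T̂ = 0.689·80.0 + 0.311·94.47 = 55.1200 + 29.38017 = 84.50017.
X − T̂ = 80.0 − 84.5002 = -4.5002 → -4.500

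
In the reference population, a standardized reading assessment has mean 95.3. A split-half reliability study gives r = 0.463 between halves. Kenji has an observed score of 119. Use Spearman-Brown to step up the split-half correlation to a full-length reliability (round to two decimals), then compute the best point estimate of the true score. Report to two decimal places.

Spearman-Brown: ρ = 2r/(1 + r) = 2(0.463)/(1 + 0.463) = 0.9260/1.463 = 0.6329 → 0.63
T̂ = 0.63(119) + 0.37(95.3) = 74.97 + 35.261 = 110.231 → 110.23

110.23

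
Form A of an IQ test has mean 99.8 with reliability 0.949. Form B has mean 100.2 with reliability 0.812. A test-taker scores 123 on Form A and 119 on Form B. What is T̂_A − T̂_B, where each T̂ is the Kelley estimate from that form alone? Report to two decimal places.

6.35

T̂_A = 0.949(123) + 0.051(99.8) = 121.8168
T̂_B = 0.812(119) + 0.188(100.2) = 115.4656
T̂_A − T̂_B = 6.3512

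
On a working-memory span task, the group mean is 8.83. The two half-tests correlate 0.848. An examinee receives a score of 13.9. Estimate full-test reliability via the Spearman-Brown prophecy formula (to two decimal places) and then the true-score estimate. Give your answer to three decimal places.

13.494

Spearman-Brown: ρ = 2r/(1 + r) = 2(0.848)/(1 + 0.848) = 1.6960/1.848 = 0.9177 → 0.92
T̂ = ρX + (1 − ρ)μ
  = 0.92 × 13.9 + 0.08 × 8.83
  = 12.788 + 0.7064
  = 13.4944
  ≈ 13.494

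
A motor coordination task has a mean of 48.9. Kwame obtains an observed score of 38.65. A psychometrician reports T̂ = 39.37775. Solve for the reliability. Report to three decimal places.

T̂ = ρX + (1 − ρ)μ  ⇒  T̂ − μ = ρ(X − μ)
ρ = (T̂ − μ)/(X − μ) = (39.37775 − 48.9) / (38.65 − 48.9) = -9.52225 / -10.25 = 0.92900

0.929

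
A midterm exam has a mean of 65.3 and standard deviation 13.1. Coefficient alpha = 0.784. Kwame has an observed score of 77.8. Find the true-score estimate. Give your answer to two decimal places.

Regress the observed score toward the mean by the unreliability: T̂ = 0.784·77.8 + 0.216·65.3 = 60.9952 + 14.1048 = 75.100.

75.10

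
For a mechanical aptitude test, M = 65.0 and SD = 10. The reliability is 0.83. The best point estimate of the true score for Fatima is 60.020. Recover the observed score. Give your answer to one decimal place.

59.0

T̂ = ρX + (1 − ρ)μ  ⇒  X = (T̂ − (1 − ρ)μ) / ρ
X = (60.020 − 0.17 × 65.0) / 0.83 = (60.020 − 11.050) / 0.83 = 48.970 / 0.83 = 59.000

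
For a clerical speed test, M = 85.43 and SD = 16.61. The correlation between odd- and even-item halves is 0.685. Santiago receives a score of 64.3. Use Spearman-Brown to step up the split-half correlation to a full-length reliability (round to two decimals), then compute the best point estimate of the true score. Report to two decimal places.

68.31

Spearman-Brown: ρ = 2r/(1 + r) = 2(0.685)/(1 + 0.685) = 1.3700/1.685 = 0.8131 → 0.81
T̂ = 0.81(64.3) + 0.19(85.43) = 52.083 + 16.2317 = 68.315 → 68.31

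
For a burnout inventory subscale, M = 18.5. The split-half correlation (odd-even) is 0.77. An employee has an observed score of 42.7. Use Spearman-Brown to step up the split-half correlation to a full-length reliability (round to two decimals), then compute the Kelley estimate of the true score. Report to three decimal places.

Spearman-Brown: ρ = 2r/(1 + r) = 2(0.77)/(1 + 0.77) = 1.540/1.77 = 0.8701 → 0.87
T̂ = 0.87(42.7) + 0.13(18.5) = 37.149 + 2.405 = 39.5540 → 39.554

39.554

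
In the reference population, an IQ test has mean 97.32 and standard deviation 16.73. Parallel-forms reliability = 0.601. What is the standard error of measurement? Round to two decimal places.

10.57

SEM = SD · √(1 − ρ) = 16.73 × √0.399 = 16.73 × 0.6317 = 10.568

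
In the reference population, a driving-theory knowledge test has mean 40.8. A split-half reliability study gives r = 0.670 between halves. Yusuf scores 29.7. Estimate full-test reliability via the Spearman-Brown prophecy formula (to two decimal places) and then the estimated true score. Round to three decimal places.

Spearman-Brown: ρ = 2r/(1 + r) = 2(0.670)/(1 + 0.670) = 1.3400/1.670 = 0.8024 → 0.80
T̂ = ρX + (1 − ρ)μ
  = 0.80 × 29.7 + 0.20 × 40.8
  = 23.760 + 8.160
  = 31.9200
  ≈ 31.920

31.920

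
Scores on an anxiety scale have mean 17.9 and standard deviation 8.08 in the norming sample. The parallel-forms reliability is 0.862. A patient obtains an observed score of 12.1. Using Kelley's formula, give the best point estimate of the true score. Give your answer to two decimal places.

12.90

T̂ = ρX + (1 − ρ)μ
  = 0.862 × 12.1 + 0.138 × 17.9
  = 10.4302 + 2.4702
  = 12.900
  ≈ 12.90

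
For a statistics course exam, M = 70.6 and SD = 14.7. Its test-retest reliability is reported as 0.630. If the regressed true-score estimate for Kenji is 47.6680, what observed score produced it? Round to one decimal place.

34.2

T̂ = ρX + (1 − ρ)μ  ⇒  X = (T̂ − (1 − ρ)μ) / ρ
X = (47.6680 − 0.370 × 70.6) / 0.630 = (47.6680 − 26.1220) / 0.630 = 21.5460 / 0.630 = 34.200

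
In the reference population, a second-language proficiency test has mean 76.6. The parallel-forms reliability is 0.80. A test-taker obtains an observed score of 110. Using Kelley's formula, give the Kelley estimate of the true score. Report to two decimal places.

103.32

T̂ = 0.80(110) + 0.20(76.6) = 88.00 + 15.320 = 103.320 → 103.32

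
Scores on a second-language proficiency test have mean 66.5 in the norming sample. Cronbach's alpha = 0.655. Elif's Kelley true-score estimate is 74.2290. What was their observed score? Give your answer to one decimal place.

78.3

T̂ = ρX + (1 − ρ)μ  ⇒  X = (T̂ − (1 − ρ)μ) / ρ
X = (74.2290 − 0.345 × 66.5) / 0.655 = (74.2290 − 22.9425) / 0.655 = 51.2865 / 0.655 = 78.300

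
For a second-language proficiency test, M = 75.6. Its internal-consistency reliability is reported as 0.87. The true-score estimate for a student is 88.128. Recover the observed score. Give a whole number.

T̂ = ρX + (1 − ρ)μ  ⇒  X = (T̂ − (1 − ρ)μ) / ρ
X = (88.128 − 0.13 × 75.6) / 0.87 = (88.128 − 9.828) / 0.87 = 78.300 / 0.87 = 90.00

90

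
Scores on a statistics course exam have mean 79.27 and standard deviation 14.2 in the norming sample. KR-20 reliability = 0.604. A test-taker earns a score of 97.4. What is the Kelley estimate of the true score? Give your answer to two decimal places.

T̂ = ρX + (1 − ρ)μ
  = 0.604 × 97.4 + 0.396 × 79.27
  = 58.8296 + 31.39092
  = 90.221
  ≈ 90.22

90.22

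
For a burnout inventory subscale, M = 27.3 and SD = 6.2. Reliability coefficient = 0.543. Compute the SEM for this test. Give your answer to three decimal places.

SEM = SD · √(1 − ρ) = 6.2 × √0.457 = 6.2 × 0.6760 = 4.1913

4.191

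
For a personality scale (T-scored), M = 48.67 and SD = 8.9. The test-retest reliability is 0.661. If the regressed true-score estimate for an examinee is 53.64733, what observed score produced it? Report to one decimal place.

T̂ = ρX + (1 − ρ)μ  ⇒  X = (T̂ − (1 − ρ)μ) / ρ
X = (53.64733 − 0.339 × 48.67) / 0.661 = (53.64733 − 16.49913) / 0.661 = 37.14820 / 0.661 = 56.200

56.2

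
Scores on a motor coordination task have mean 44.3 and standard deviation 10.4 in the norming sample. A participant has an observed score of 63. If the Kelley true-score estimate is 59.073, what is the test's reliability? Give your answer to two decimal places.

0.79

T̂ = ρX + (1 − ρ)μ  ⇒  T̂ − μ = ρ(X − μ)
ρ = (T̂ − μ)/(X − μ) = (59.073 − 44.3) / (63 − 44.3) = 14.773 / 18.7 = 0.7900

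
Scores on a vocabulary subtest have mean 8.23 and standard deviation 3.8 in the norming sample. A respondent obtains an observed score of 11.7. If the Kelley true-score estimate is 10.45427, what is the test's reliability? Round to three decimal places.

0.641

T̂ = ρX + (1 − ρ)μ  ⇒  T̂ − μ = ρ(X − μ)
ρ = (T̂ − μ)/(X − μ) = (10.45427 − 8.23) / (11.7 − 8.23) = 2.22427 / 3.47 = 0.64100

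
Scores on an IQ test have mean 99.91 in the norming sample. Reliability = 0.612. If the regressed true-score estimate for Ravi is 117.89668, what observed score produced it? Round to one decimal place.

T̂ = ρX + (1 − ρ)μ  ⇒  X = (T̂ − (1 − ρ)μ) / ρ
X = (117.89668 − 0.388 × 99.91) / 0.612 = (117.89668 − 38.76508) / 0.612 = 79.13160 / 0.612 = 129.300

129.3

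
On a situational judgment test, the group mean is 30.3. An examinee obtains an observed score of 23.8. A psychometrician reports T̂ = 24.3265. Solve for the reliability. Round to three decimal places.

0.919

T̂ = ρX + (1 − ρ)μ  ⇒  T̂ − μ = ρ(X − μ)
ρ = (T̂ − μ)/(X − μ) = (24.3265 − 30.3) / (23.8 − 30.3) = -5.9735 / -6.5 = 0.91900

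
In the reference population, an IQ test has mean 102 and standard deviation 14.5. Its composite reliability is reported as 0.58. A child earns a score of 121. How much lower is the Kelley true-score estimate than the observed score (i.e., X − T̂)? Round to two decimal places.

7.98

Weight the observed score by reliability and the mean by (1 − reliability): T̂ = 0.58·121 + 0.42·102 = 70.18 + 42.84 = 113.0200.
X − T̂ = 121 − 113.020 = 7.980 → 7.98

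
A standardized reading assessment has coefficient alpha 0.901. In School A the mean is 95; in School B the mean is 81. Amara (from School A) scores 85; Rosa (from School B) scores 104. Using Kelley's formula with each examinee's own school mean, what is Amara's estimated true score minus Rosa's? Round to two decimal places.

T̂_Amara = 0.901(85) + 0.099(95) = 85.9900
T̂_Rosa = 0.901(104) + 0.099(81) = 101.7230
Difference = 85.9900 − 101.7230 = -15.7330

-15.73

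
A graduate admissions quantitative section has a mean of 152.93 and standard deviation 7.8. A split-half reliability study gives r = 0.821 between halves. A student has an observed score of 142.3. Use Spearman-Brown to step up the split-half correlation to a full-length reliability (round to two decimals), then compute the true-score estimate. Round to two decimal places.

Spearman-Brown: ρ = 2r/(1 + r) = 2(0.821)/(1 + 0.821) = 1.6420/1.821 = 0.9017 → 0.90
T̂ = ρX + (1 − ρ)μ
  = 0.90 × 142.3 + 0.10 × 152.93
  = 128.070 + 15.2930
  = 143.363
  ≈ 143.36

143.36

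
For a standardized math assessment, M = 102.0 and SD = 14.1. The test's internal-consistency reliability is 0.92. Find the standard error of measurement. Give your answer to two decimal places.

3.99

SEM = SD · √(1 − ρ) = 14.1 × √0.08 = 14.1 × 0.2828 = 3.988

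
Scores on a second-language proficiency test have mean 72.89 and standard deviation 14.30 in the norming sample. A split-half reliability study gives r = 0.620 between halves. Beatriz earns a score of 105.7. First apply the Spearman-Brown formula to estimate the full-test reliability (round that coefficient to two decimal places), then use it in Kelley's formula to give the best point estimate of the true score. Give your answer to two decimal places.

Spearman-Brown: ρ = 2r/(1 + r) = 2(0.620)/(1 + 0.620) = 1.2400/1.620 = 0.7654 → 0.77
Kelley's formula gives T̂ = 0.77·105.7 + 0.23·72.89 = 81.389 + 16.7647 = 98.154.

98.15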